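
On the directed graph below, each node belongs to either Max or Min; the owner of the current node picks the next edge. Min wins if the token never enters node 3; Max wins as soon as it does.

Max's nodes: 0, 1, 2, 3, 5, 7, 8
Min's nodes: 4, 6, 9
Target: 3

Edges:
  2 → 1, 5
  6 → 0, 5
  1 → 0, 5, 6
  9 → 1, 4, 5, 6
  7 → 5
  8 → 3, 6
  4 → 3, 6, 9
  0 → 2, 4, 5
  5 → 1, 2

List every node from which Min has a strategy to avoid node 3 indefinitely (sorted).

0, 1, 2, 4, 5, 6, 7, 9

A0 = {3}
A1: add {8} — 8 (Max) has 8→3.
A2 = A1; e.g. 0 (Max) has no edge into A1. Fixed point.
Max's attractor = {3, 8}; Min avoids the target exactly from the complement.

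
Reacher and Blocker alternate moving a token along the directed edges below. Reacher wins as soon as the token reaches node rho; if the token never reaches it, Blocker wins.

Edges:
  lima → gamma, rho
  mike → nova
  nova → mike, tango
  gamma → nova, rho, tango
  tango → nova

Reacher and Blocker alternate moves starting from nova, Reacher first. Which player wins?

Blocker

Track states (vertex, player-to-move).
A0 = {(rho,Reacher), (rho,Blocker)}
A1: add {(lima,Reacher), (gamma,Reacher)}.
A2: add {(lima,Blocker)}.
A3 = A2; e.g. (mike,Reacher) stays out. (nova,Reacher) never enters ⇒ Blocker avoids the target.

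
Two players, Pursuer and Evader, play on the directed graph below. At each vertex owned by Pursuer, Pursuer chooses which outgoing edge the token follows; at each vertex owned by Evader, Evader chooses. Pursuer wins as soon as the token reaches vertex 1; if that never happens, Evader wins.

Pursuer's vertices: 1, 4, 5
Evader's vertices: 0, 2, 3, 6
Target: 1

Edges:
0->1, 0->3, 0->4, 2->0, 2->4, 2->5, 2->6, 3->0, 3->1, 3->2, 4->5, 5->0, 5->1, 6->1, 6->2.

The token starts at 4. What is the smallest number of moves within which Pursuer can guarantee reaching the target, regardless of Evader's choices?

A0 = {1}
A1: add {5} — 5 (Pursuer) has 5→1.
A2: add {4} — 4 (Pursuer) has 4→5.
A3 = A2; e.g. 0 (Evader) can still go to 3. Fixed point.
4 enters the attractor at level 2, so Pursuer can force the target in 2 moves from there.

2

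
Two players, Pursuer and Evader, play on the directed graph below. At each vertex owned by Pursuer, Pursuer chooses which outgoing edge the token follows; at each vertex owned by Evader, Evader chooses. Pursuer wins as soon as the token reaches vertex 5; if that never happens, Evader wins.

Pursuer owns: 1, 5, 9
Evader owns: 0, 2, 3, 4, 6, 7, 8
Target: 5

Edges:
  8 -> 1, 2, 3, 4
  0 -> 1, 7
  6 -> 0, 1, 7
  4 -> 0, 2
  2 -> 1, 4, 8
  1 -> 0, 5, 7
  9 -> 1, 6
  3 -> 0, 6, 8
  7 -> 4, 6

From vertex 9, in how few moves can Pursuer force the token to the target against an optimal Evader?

A0 = {5}
A1: add {1} — 1 (Pursuer) has 1→5.
A2: add {9} — 9 (Pursuer) has 9→1.
A3 = A2; e.g. 0 (Evader) can still go to 7. Fixed point.
9 enters the attractor at level 2, so Pursuer can force the target in 2 moves from there.

2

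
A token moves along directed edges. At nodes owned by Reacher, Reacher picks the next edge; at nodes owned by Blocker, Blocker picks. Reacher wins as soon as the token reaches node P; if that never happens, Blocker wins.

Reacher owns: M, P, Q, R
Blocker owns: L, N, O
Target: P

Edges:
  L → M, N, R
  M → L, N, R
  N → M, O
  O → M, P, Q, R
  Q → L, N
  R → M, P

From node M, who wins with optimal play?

Reacher

A0 = {P}
A1: add {R} — R (Reacher) has R→P.
A2: add {M} — M (Reacher) has M→R.
A3 = A2; e.g. L (Blocker) can still go to N. Fixed point.
M ∈ A2, so Reacher can force the target.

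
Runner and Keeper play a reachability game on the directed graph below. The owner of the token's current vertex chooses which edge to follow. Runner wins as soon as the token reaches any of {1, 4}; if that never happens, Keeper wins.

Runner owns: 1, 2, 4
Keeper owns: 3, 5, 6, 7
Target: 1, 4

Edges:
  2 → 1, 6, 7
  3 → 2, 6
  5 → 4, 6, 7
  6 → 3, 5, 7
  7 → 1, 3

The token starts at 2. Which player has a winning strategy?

A0 = {1, 4}
A1: add {2} — 2 (Runner) has 2→1.
A2 = A1; e.g. 3 (Keeper) can still go to 6. Fixed point.
2 ∈ A1, so Runner can force the target.

Runner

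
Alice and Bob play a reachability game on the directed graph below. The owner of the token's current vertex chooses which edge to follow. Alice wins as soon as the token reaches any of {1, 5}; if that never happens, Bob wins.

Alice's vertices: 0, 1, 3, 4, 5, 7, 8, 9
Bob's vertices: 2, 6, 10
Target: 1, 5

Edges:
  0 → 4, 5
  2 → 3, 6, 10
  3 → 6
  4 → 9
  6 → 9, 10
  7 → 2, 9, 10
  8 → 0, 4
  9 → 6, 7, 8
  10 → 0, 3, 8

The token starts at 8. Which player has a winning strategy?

A0 = {1, 5}
A1: add {0} — 0 (Alice) has 0→5.
A2: add {8} — 8 (Alice) has 8→0.
8 ∈ A2, so Alice can force the target.

Alice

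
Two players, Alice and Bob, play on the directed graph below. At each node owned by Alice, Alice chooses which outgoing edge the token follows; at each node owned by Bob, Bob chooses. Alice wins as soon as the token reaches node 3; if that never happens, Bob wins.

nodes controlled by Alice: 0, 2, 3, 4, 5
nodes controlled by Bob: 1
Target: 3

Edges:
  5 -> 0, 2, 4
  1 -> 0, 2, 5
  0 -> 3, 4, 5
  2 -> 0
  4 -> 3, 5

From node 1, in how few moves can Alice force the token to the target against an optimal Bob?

3

A0 = {3}
A1: add {0, 4} — 0 (Alice) has 0→3; 4 (Alice) has 4→3.
A2: add {2, 5} — 2 (Alice) has 2→0; 5 (Alice) has 5→0.
A3: add {1} — 1 (Bob): all of {0, 2, 5} already in.
A3 = all vertices. Fixed point.
1 enters the attractor at level 3, so Alice can force the target in 3 moves from there.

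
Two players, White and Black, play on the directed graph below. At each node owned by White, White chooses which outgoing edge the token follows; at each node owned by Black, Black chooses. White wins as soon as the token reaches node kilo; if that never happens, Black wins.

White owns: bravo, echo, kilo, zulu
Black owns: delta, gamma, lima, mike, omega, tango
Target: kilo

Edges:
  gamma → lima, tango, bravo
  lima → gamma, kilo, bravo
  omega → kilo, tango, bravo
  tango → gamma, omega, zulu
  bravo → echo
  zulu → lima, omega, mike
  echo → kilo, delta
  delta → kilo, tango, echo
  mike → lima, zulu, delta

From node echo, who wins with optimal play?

A0 = {kilo}
A1: add {echo} — echo (White) has echo→kilo.
echo ∈ A1, so White can force the target.

White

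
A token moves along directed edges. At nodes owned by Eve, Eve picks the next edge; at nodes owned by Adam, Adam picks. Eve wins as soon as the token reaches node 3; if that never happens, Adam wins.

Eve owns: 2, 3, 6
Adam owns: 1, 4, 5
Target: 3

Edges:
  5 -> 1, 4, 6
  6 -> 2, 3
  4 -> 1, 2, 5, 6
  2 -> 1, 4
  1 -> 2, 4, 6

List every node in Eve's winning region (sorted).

A0 = {3}
A1: add {6} — 6 (Eve) has 6→3.
A2 = A1; e.g. 1 (Adam) can still go to 2. Fixed point.
Eve's winning region = {3, 6}.

3, 6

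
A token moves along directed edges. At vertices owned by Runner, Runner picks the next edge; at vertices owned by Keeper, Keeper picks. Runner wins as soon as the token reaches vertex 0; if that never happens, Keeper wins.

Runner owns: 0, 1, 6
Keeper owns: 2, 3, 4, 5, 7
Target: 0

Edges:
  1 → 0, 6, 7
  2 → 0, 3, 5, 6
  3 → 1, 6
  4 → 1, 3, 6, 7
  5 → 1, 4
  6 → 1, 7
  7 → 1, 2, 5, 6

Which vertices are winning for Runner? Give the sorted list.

A0 = {0}
A1: add {1} — 1 (Runner) has 1→0.
A2: add {6} — 6 (Runner) has 6→1.
A3: add {3} — 3 (Keeper): all of {1, 6} already in.
A4 = A3; e.g. 2 (Keeper) can still go to 5. Fixed point.
Runner's winning region = {0, 1, 3, 6}.

0, 1, 3, 6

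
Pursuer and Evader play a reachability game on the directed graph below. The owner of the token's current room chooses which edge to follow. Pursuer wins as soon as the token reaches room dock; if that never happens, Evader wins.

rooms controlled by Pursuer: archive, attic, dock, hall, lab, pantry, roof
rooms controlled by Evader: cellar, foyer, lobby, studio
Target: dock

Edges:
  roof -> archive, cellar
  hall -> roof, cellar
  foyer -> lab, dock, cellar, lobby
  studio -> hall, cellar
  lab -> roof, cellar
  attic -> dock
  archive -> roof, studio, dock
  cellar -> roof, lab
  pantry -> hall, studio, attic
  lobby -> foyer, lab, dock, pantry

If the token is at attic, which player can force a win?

Pursuer

A0 = {dock}
A1: add {archive, attic} — attic (Pursuer) has attic→dock; archive (Pursuer) has archive→dock.
attic ∈ A1, so Pursuer can force the target.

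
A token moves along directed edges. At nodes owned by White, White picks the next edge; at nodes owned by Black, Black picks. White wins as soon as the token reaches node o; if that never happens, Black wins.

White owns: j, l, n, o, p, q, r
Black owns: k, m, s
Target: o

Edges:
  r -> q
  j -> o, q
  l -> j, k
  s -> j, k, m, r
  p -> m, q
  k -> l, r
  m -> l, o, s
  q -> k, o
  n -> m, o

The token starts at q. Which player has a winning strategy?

A0 = {o}
A1: add {j, n, q} — j (White) has j→o; n (White) has n→o; q (White) has q→o.
q ∈ A1, so White can force the target.

White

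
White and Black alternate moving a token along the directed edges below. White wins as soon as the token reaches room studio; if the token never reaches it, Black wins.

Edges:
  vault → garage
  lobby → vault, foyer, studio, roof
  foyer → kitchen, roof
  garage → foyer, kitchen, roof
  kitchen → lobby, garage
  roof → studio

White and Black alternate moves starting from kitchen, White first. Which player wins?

Track states (vertex, player-to-move).
A0 = {(studio,White), (studio,Black)}
A1: add {(lobby,White), (roof,White), (roof,Black)}.
A2: add {(foyer,White), (garage,White)}.
A3: add {(vault,Black), (kitchen,Black)}.
A4 = A3; e.g. (vault,White) stays out. (kitchen,White) never enters ⇒ Black avoids the target.

Black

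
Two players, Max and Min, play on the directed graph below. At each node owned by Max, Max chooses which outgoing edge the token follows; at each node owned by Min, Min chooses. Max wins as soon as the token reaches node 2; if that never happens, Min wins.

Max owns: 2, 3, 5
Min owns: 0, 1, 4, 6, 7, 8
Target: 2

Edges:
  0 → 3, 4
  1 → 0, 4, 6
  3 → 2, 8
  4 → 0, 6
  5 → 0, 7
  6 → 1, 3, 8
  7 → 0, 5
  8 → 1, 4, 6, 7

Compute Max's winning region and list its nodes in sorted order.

2, 3

A0 = {2}
A1: add {3} — 3 (Max) has 3→2.
A2 = A1; e.g. 0 (Min) can still go to 4. Fixed point.
Max's winning region = {2, 3}.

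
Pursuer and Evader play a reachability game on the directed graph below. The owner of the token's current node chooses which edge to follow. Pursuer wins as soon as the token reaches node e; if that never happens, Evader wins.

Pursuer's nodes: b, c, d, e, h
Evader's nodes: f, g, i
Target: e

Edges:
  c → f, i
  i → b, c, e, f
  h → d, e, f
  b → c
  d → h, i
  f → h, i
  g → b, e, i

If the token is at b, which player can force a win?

A0 = {e}
A1: add {h} — h (Pursuer) has h→e.
A2: add {d} — d (Pursuer) has d→h.
A3 = A2; e.g. b (Pursuer) has no edge into A2. Fixed point.
b never enters the attractor, so Evader can avoid the target forever.

Evader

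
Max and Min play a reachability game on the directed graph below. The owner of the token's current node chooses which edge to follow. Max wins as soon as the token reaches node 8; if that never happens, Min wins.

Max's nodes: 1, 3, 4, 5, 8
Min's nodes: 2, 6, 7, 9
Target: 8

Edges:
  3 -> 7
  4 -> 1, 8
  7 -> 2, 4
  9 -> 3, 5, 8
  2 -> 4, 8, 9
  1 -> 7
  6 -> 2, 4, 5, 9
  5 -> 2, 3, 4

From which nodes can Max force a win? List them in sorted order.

4, 5, 8

A0 = {8}
A1: add {4} — 4 (Max) has 4→8.
A2: add {5} — 5 (Max) has 5→4.
A3 = A2; e.g. 1 (Max) has no edge into A2. Fixed point.
Max's winning region = {4, 5, 8}.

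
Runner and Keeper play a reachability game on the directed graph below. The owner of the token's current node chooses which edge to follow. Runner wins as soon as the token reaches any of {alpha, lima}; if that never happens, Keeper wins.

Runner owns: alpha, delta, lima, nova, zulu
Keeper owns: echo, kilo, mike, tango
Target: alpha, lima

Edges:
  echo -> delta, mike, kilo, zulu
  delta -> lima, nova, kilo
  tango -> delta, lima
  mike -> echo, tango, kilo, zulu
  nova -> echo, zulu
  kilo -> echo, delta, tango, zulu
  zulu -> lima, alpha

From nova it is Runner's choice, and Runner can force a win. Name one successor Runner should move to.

A0 = {alpha, lima}
A1: add {delta, zulu} — delta (Runner) has delta→lima; zulu (Runner) has zulu→lima.
A2: add {nova, tango} — tango (Keeper): all of {delta, lima} already in; nova (Runner) has nova→zulu.
A3 = A2; e.g. echo (Keeper) can still go to mike. Fixed point.
From nova, successor zulu is in the attractor (rank 1); the other successor echo is not.

zulu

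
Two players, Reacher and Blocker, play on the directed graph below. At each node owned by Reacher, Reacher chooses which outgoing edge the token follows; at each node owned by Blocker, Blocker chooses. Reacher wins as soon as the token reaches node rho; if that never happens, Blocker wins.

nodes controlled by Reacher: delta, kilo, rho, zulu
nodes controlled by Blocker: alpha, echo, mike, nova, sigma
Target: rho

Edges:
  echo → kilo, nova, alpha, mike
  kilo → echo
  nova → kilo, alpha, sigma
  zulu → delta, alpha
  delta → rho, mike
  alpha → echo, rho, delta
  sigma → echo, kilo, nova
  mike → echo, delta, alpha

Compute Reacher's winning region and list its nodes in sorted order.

delta, rho, zulu

A0 = {rho}
A1: add {delta} — delta (Reacher) has delta→rho.
A2: add {zulu} — zulu (Reacher) has zulu→delta.
A3 = A2; e.g. echo (Blocker) can still go to kilo. Fixed point.
Reacher's winning region = {delta, rho, zulu}.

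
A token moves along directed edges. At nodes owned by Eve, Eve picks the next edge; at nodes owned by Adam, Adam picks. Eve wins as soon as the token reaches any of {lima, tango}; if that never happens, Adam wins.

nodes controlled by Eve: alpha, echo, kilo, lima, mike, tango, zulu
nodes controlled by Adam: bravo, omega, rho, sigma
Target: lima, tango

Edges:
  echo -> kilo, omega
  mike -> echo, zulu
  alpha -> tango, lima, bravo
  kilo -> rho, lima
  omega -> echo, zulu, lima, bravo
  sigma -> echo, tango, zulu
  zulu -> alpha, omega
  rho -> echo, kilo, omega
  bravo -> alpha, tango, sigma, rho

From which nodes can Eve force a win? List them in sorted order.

alpha, echo, kilo, lima, mike, sigma, tango, zulu

A0 = {lima, tango}
A1: add {alpha, kilo} — alpha (Eve) has alpha→tango; kilo (Eve) has kilo→lima.
A2: add {echo, zulu} — echo (Eve) has echo→kilo; zulu (Eve) has zulu→alpha.
A3: add {mike, sigma} — mike (Eve) has mike→echo; sigma (Adam): all of {echo, tango, zulu} already in.
A4 = A3; e.g. omega (Adam) can still go to bravo. Fixed point.
Eve's winning region = {alpha, echo, kilo, lima, mike, sigma, tango, zulu}.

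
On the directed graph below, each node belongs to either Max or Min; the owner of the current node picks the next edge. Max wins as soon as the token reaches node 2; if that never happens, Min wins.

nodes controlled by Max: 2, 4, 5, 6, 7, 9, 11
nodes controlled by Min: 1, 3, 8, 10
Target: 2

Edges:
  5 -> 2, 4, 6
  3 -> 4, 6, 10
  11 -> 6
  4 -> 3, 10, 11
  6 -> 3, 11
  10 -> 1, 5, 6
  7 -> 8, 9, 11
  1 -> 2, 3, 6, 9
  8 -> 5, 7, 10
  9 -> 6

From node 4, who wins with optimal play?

Min

A0 = {2}
A1: add {5} — 5 (Max) has 5→2.
A2 = A1; e.g. 1 (Min) can still go to 3. Fixed point.
4 never enters the attractor, so Min can avoid the target forever.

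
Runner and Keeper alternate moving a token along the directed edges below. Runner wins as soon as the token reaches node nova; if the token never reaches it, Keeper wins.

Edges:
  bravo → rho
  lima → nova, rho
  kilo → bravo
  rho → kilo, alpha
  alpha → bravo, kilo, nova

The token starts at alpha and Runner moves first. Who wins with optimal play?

Runner

Track states (vertex, player-to-move).
A0 = {(nova,Runner), (nova,Keeper)}
A1: add {(lima,Runner), (alpha,Runner)}.
(alpha,Runner) ∈ A1 ⇒ Runner forces the target.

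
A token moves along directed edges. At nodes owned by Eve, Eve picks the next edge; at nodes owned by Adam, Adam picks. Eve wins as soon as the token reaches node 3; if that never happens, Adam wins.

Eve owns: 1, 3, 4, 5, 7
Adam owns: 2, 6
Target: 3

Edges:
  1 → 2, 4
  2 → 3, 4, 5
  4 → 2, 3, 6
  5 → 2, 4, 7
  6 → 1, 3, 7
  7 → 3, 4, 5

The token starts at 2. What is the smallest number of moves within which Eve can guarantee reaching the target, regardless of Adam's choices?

3

A0 = {3}
A1: add {4, 7} — 4 (Eve) has 4→3; 7 (Eve) has 7→3.
A2: add {1, 5} — 1 (Eve) has 1→4; 5 (Eve) has 5→4.
A3: add {2, 6} — 2 (Adam): all of {3, 4, 5} already in; 6 (Adam): all of {1, 3, 7} already in.
A3 = all vertices. Fixed point.
2 enters the attractor at level 3, so Eve can force the target in 3 moves from there.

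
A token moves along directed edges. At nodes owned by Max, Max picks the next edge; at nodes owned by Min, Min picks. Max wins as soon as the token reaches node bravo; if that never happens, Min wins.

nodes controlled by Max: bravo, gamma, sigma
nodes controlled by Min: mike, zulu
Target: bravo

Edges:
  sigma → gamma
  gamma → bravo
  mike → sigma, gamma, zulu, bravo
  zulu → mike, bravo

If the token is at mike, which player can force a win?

Min

A0 = {bravo}
A1: add {gamma} — gamma (Max) has gamma→bravo.
A2: add {sigma} — sigma (Max) has sigma→gamma.
A3 = A2; e.g. mike (Min) can still go to zulu. Fixed point.
mike never enters the attractor, so Min can avoid the target forever.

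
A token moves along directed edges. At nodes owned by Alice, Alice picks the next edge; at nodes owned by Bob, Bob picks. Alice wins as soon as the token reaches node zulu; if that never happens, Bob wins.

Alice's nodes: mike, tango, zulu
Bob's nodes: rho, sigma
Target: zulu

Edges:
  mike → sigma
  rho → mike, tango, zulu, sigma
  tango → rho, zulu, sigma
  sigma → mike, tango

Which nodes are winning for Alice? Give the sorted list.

tango, zulu

A0 = {zulu}
A1: add {tango} — tango (Alice) has tango→zulu.
A2 = A1; e.g. mike (Alice) has no edge into A1. Fixed point.
Alice's winning region = {tango, zulu}.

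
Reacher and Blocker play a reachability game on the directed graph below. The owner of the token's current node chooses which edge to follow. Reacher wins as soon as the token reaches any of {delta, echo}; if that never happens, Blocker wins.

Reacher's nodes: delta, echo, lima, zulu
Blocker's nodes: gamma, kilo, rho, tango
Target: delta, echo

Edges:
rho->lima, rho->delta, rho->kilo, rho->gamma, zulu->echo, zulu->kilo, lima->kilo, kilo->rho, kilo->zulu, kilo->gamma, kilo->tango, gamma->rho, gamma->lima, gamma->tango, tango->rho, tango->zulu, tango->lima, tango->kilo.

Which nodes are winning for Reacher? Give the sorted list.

A0 = {delta, echo}
A1: add {zulu} — zulu (Reacher) has zulu→echo.
A2 = A1; e.g. rho (Blocker) can still go to lima. Fixed point.
Reacher's winning region = {delta, echo, zulu}.

delta, echo, zulu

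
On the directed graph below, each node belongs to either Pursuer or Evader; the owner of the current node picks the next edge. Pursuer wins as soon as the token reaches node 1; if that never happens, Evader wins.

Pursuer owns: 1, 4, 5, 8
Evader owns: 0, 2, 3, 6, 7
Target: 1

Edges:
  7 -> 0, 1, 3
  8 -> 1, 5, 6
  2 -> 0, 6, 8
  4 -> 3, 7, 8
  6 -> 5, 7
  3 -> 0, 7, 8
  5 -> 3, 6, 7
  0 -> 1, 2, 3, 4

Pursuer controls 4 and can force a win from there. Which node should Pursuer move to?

8

A0 = {1}
A1: add {8} — 8 (Pursuer) has 8→1.
A2: add {4} — 4 (Pursuer) has 4→8.
A3 = A2; e.g. 0 (Evader) can still go to 2. Fixed point.
From 4, successor 8 is in the attractor (rank 1); the other successors 3, 7 are not.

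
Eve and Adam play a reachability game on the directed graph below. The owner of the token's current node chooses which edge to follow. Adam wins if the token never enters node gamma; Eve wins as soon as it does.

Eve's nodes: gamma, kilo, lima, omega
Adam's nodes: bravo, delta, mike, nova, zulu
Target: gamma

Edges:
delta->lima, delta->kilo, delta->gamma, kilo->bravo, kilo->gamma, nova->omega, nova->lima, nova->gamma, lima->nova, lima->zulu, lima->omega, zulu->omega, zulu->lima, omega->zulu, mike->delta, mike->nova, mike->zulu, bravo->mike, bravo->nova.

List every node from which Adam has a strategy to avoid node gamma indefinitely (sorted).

A0 = {gamma}
A1: add {kilo} — kilo (Eve) has kilo→gamma.
A2 = A1; e.g. delta (Adam) can still go to lima. Fixed point.
Eve's attractor = {gamma, kilo}; Adam avoids the target exactly from the complement.

bravo, delta, lima, mike, nova, omega, zulu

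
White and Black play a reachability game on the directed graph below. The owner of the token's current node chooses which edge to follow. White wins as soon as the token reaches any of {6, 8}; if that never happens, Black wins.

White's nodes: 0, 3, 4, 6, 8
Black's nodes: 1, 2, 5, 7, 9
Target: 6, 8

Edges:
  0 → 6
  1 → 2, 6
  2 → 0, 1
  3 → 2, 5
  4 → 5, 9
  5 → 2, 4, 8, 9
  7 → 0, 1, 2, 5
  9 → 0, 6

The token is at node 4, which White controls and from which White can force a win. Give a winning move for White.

A0 = {6, 8}
A1: add {0} — 0 (White) has 0→6.
A2: add {9} — 9 (Black): all of {0, 6} already in.
A3: add {4} — 4 (White) has 4→9.
A4 = A3; e.g. 1 (Black) can still go to 2. Fixed point.
From 4, successor 9 is in the attractor (rank 2); the other successor 5 is not.

9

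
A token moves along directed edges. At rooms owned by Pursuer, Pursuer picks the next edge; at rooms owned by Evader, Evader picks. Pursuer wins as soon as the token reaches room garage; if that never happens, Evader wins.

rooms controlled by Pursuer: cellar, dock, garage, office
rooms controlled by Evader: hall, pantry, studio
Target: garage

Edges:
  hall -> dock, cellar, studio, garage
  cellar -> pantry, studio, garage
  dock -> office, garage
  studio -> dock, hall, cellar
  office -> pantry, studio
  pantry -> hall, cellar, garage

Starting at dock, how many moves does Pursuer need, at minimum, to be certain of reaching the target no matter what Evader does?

1

A0 = {garage}
A1: add {cellar, dock} — dock (Pursuer) has dock→garage; cellar (Pursuer) has cellar→garage.
A2 = A1; e.g. office (Pursuer) has no edge into A1. Fixed point.
dock enters the attractor at level 1, so Pursuer can force the target in 1 move from there.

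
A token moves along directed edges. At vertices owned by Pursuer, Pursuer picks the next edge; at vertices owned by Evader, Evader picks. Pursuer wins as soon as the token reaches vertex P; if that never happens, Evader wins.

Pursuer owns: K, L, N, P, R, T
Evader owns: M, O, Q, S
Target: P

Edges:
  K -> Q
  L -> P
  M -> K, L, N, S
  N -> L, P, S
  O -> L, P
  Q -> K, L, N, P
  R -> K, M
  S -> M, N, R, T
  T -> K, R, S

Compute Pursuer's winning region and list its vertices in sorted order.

A0 = {P}
A1: add {L, N} — L (Pursuer) has L→P; N (Pursuer) has N→P.
A2: add {O} — O (Evader): all of {L, P} already in.
A3 = A2; e.g. K (Pursuer) has no edge into A2. Fixed point.
Pursuer's winning region = {L, N, O, P}.

L, N, O, P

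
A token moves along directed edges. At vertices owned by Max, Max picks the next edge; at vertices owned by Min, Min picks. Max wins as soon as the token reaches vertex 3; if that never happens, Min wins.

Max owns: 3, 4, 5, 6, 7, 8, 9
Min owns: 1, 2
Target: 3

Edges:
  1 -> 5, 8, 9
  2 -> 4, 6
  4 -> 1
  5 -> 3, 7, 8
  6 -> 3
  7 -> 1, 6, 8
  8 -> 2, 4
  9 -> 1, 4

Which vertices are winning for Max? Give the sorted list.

3, 5, 6, 7

A0 = {3}
A1: add {5, 6} — 5 (Max) has 5→3; 6 (Max) has 6→3.
A2: add {7} — 7 (Max) has 7→6.
A3 = A2; e.g. 1 (Min) can still go to 8. Fixed point.
Max's winning region = {3, 5, 6, 7}.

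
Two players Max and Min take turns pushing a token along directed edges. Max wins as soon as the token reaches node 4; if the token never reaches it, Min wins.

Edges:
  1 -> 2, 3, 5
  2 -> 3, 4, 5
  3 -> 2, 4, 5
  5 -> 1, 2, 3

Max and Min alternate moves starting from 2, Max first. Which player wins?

Track states (vertex, player-to-move).
A0 = {(4,Max), (4,Min)}
A1: add {(2,Max), (3,Max)}.
(2,Max) ∈ A1 ⇒ Max forces the target.

Max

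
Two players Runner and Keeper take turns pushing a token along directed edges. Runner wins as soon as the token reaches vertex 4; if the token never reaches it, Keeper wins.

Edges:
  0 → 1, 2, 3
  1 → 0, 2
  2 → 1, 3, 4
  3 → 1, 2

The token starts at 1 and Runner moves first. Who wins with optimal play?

Track states (vertex, player-to-move).
A0 = {(4,Runner), (4,Keeper)}
A1: add {(2,Runner)}.
A2 = A1; e.g. (0,Runner) stays out. (1,Runner) never enters ⇒ Keeper avoids the target.

Keeper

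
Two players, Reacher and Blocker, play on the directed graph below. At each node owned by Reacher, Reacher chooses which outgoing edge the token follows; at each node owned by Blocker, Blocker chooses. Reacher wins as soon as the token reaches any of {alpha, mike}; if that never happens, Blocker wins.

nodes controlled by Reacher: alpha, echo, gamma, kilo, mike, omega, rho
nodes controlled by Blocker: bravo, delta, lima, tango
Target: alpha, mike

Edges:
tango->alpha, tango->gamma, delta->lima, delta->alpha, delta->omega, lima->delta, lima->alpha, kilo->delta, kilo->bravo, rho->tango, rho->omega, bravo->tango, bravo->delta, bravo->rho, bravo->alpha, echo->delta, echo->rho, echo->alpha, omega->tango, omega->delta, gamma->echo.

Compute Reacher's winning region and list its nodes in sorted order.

A0 = {alpha, mike}
A1: add {echo} — echo (Reacher) has echo→alpha.
A2: add {gamma} — gamma (Reacher) has gamma→echo.
A3: add {tango} — tango (Blocker): all of {alpha, gamma} already in.
A4: add {omega, rho} — rho (Reacher) has rho→tango; omega (Reacher) has omega→tango.
A5 = A4; e.g. delta (Blocker) can still go to lima. Fixed point.
Reacher's winning region = {alpha, echo, gamma, mike, omega, rho, tango}.

alpha, echo, gamma, mike, omega, rho, tango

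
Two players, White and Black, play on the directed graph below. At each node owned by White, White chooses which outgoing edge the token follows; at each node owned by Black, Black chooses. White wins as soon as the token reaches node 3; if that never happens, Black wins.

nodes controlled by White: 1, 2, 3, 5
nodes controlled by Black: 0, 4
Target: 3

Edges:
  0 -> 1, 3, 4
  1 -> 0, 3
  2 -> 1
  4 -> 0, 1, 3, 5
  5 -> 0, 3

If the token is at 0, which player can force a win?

A0 = {3}
A1: add {1, 5} — 1 (White) has 1→3; 5 (White) has 5→3.
A2: add {2} — 2 (White) has 2→1.
A3 = A2; e.g. 0 (Black) can still go to 4. Fixed point.
0 never enters the attractor, so Black can avoid the target forever.

Black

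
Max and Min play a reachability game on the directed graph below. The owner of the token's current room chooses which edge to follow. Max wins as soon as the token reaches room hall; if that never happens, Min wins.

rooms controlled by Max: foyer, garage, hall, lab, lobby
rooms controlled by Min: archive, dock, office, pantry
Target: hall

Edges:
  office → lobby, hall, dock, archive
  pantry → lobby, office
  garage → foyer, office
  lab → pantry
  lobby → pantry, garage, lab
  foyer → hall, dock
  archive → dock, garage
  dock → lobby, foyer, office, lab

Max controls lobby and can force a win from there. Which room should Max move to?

A0 = {hall}
A1: add {foyer} — foyer (Max) has foyer→hall.
A2: add {garage} — garage (Max) has garage→foyer.
A3: add {lobby} — lobby (Max) has lobby→garage.
A4 = A3; e.g. office (Min) can still go to dock. Fixed point.
From lobby, successor garage is in the attractor (rank 2); the other successors lab, pantry are not.

garage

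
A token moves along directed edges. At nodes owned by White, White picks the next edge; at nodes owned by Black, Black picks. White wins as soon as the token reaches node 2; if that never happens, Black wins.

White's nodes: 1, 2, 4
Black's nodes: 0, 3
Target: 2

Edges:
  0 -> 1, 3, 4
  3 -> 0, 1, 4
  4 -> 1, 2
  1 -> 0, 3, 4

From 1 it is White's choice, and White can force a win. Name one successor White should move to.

A0 = {2}
A1: add {4} — 4 (White) has 4→2.
A2: add {1} — 1 (White) has 1→4.
A3 = A2; e.g. 0 (Black) can still go to 3. Fixed point.
From 1, successor 4 is in the attractor (rank 1); the other successors 0, 3 are not.

4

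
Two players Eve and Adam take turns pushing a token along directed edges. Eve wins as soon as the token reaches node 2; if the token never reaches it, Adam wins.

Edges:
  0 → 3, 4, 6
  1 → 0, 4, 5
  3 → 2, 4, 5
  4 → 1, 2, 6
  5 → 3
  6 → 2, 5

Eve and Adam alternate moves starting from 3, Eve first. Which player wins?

Track states (vertex, player-to-move).
A0 = {(2,Eve), (2,Adam)}
A1: add {(3,Eve), (4,Eve), (6,Eve)}.
(3,Eve) ∈ A1 ⇒ Eve forces the target.

Eve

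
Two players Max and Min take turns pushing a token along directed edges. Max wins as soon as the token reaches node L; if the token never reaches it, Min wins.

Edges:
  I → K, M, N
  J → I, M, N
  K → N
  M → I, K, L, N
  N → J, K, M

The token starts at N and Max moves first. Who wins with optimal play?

Min

Track states (vertex, player-to-move).
A0 = {(L,Max), (L,Min)}
A1: add {(M,Max)}.
A2 = A1; e.g. (I,Max) stays out. (N,Max) never enters ⇒ Min avoids the target.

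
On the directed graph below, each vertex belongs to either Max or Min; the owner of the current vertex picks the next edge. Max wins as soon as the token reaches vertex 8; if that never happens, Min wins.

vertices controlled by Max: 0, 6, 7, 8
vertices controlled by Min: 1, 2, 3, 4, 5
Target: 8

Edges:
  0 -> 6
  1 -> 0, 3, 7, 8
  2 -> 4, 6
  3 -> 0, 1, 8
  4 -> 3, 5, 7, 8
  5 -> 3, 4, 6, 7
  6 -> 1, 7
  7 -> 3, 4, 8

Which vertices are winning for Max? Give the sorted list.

A0 = {8}
A1: add {7} — 7 (Max) has 7→8.
A2: add {6} — 6 (Max) has 6→7.
A3: add {0} — 0 (Max) has 0→6.
A4 = A3; e.g. 1 (Min) can still go to 3. Fixed point.
Max's winning region = {0, 6, 7, 8}.

0, 6, 7, 8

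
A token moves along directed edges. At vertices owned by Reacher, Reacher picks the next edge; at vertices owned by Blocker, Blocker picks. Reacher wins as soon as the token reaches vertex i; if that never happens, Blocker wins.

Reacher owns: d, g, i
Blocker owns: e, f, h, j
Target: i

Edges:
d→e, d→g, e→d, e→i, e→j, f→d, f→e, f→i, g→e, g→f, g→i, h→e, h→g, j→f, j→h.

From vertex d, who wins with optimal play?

A0 = {i}
A1: add {g} — g (Reacher) has g→i.
A2: add {d} — d (Reacher) has d→g.
A3 = A2; e.g. e (Blocker) can still go to j. Fixed point.
d ∈ A2, so Reacher can force the target.

Reacher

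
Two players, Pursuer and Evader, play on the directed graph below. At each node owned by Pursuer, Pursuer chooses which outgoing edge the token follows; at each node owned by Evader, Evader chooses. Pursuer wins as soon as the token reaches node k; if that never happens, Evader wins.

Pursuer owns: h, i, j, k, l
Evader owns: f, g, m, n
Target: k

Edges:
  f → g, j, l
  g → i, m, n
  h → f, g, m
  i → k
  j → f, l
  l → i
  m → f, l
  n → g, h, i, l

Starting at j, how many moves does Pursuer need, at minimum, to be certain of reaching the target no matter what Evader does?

A0 = {k}
A1: add {i} — i (Pursuer) has i→k.
A2: add {l} — l (Pursuer) has l→i.
A3: add {j} — j (Pursuer) has j→l.
A4 = A3; e.g. f (Evader) can still go to g. Fixed point.
j enters the attractor at level 3, so Pursuer can force the target in 3 moves from there.

3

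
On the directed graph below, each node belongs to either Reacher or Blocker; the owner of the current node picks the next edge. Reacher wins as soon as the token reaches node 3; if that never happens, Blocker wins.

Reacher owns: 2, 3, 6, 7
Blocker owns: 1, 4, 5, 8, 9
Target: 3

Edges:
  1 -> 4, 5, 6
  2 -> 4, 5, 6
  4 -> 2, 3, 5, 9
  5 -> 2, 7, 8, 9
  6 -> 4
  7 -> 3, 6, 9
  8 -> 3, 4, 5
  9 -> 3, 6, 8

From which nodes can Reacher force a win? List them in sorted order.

A0 = {3}
A1: add {7} — 7 (Reacher) has 7→3.
A2 = A1; e.g. 1 (Blocker) can still go to 4. Fixed point.
Reacher's winning region = {3, 7}.

3, 7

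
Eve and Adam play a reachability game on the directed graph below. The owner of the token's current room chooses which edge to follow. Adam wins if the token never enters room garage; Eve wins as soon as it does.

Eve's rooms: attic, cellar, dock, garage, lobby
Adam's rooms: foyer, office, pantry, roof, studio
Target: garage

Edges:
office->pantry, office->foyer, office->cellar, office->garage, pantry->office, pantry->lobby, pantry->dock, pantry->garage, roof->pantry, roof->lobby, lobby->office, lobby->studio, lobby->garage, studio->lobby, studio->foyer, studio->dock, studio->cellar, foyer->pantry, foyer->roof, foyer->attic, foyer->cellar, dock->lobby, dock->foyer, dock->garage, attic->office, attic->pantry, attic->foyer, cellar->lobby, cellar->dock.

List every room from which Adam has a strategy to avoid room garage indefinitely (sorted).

attic, foyer, office, pantry, roof, studio

A0 = {garage}
A1: add {dock, lobby} — lobby (Eve) has lobby→garage; dock (Eve) has dock→garage.
A2: add {cellar} — cellar (Eve) has cellar→lobby.
A3 = A2; e.g. office (Adam) can still go to pantry. Fixed point.
Eve's attractor = {cellar, dock, garage, lobby}; Adam avoids the target exactly from the complement.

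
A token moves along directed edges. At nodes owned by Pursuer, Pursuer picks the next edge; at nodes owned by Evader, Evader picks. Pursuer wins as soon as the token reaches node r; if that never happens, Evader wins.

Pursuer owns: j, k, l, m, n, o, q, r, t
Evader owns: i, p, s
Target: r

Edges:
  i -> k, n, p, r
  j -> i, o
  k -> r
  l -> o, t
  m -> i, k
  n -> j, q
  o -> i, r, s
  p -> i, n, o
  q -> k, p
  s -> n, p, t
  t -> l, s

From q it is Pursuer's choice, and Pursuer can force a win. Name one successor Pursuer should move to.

k

A0 = {r}
A1: add {k, o} — k (Pursuer) has k→r; o (Pursuer) has o→r.
A2: add {j, l, m, q} — j (Pursuer) has j→o; l (Pursuer) has l→o; m (Pursuer) has m→k; q (Pursuer) has q→k.
A3: add {n, t} — n (Pursuer) has n→j; t (Pursuer) has t→l.
A4 = A3; e.g. i (Evader) can still go to p. Fixed point.
From q, successor k is in the attractor (rank 1); the other successor p is not.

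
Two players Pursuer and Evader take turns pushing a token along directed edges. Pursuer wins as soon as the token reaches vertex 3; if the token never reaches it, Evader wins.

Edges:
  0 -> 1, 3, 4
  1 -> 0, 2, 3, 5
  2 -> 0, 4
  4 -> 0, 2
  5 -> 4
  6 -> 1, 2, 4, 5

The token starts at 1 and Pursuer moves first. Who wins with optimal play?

Track states (vertex, player-to-move).
A0 = {(3,Pursuer), (3,Evader)}
A1: add {(0,Pursuer), (1,Pursuer)}.
(1,Pursuer) ∈ A1 ⇒ Pursuer forces the target.

Pursuer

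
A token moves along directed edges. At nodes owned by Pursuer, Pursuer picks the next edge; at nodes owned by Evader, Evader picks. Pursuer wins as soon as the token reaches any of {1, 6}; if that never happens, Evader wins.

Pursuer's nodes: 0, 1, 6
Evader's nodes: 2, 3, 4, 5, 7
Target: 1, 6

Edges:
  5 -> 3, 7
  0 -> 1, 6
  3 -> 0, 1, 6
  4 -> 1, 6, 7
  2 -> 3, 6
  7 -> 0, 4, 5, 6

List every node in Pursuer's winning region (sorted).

A0 = {1, 6}
A1: add {0} — 0 (Pursuer) has 0→1.
A2: add {3} — 3 (Evader): all of {0, 1, 6} already in.
A3: add {2} — 2 (Evader): all of {3, 6} already in.
A4 = A3; e.g. 4 (Evader) can still go to 7. Fixed point.
Pursuer's winning region = {0, 1, 2, 3, 6}.

0, 1, 2, 3, 6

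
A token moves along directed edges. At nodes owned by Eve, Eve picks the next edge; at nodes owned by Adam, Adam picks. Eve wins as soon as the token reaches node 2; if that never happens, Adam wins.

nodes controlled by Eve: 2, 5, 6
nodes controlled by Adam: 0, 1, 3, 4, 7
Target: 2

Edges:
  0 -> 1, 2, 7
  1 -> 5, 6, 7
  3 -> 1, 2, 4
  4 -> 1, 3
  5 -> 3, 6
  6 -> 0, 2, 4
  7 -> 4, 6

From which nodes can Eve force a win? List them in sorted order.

A0 = {2}
A1: add {6} — 6 (Eve) has 6→2.
A2: add {5} — 5 (Eve) has 5→6.
A3 = A2; e.g. 0 (Adam) can still go to 1. Fixed point.
Eve's winning region = {2, 5, 6}.

2, 5, 6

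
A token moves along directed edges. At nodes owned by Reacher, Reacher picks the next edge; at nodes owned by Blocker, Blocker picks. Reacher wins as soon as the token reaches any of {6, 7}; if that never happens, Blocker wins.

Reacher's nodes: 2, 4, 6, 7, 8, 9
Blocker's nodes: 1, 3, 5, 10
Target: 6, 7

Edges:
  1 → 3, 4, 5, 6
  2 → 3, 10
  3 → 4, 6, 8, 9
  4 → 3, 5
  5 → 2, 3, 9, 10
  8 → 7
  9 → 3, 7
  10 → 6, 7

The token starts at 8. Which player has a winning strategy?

Reacher

A0 = {6, 7}
A1: add {8, 9, 10} — 8 (Reacher) has 8→7; 9 (Reacher) has 9→7; 10 (Blocker): all of {6, 7} already in.
8 ∈ A1, so Reacher can force the target.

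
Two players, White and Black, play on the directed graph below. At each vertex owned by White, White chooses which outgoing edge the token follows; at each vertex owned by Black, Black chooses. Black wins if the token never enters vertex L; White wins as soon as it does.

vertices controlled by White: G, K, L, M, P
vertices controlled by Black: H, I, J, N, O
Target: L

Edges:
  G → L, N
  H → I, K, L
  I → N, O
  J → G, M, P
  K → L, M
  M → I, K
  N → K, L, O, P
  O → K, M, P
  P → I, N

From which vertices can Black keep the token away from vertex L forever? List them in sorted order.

H, I, J, N, O, P

A0 = {L}
A1: add {G, K} — G (White) has G→L; K (White) has K→L.
A2: add {M} — M (White) has M→K.
A3 = A2; e.g. H (Black) can still go to I. Fixed point.
White's attractor = {G, K, L, M}; Black avoids the target exactly from the complement.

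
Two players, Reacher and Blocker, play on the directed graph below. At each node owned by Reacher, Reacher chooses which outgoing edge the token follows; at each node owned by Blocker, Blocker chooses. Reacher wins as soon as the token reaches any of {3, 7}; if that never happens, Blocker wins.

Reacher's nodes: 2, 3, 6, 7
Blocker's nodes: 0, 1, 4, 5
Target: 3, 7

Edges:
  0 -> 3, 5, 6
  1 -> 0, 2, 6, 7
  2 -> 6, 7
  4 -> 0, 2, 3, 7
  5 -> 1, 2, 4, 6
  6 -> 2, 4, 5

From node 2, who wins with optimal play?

Reacher

A0 = {3, 7}
A1: add {2} — 2 (Reacher) has 2→7.
2 ∈ A1, so Reacher can force the target.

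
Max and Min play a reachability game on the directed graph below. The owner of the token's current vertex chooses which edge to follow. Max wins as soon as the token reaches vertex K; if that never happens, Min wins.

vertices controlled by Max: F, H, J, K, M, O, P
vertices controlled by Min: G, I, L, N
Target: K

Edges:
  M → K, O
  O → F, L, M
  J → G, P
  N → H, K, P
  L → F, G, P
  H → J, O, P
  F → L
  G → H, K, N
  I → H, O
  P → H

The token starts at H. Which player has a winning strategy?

A0 = {K}
A1: add {M} — M (Max) has M→K.
A2: add {O} — O (Max) has O→M.
A3: add {H} — H (Max) has H→O.
H ∈ A3, so Max can force the target.

Max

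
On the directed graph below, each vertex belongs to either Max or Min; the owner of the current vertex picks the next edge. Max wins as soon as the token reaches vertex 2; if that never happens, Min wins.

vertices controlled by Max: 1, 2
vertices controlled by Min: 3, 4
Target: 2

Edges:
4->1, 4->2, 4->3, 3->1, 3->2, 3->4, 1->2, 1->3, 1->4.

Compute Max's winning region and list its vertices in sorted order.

A0 = {2}
A1: add {1} — 1 (Max) has 1→2.
A2 = A1; e.g. 3 (Min) can still go to 4. Fixed point.
Max's winning region = {1, 2}.

1, 2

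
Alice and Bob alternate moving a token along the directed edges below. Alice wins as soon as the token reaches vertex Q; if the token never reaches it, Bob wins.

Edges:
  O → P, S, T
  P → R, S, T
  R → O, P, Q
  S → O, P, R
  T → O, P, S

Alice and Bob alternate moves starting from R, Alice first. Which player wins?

Track states (vertex, player-to-move).
A0 = {(Q,Alice), (Q,Bob)}
A1: add {(R,Alice)}.
(R,Alice) ∈ A1 ⇒ Alice forces the target.

Alice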